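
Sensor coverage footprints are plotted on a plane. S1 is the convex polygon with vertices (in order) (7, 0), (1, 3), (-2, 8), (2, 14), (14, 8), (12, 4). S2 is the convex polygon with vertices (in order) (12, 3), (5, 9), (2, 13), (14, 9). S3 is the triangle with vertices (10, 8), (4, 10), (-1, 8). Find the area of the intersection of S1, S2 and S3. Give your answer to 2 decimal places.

The intersection is the polygon with vertices (5,9), (4.333,9.889), (10,8), (6.167,8).
By the shoelace formula its area is 3.81.

3.81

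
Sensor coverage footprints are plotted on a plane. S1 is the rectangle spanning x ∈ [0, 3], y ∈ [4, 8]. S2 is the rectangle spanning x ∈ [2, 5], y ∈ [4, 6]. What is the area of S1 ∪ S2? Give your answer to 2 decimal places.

By inclusion–exclusion:
Individual areas: |S1| = 12, |S2| = 6.
|S1∩S2|: x∈[2,3], y∈[4,6] → 1·2 = 2.
|S1 ∪ S2| = 18 − 2 = 16.00.

16.00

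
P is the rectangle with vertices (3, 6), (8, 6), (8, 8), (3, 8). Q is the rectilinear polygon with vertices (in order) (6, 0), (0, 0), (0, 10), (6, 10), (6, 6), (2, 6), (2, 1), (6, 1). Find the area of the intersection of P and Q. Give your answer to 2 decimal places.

The intersection is the polygon with vertices (3,8), (6,8), (6,6), (3,6).
By the shoelace formula its area is 6.00.

6.00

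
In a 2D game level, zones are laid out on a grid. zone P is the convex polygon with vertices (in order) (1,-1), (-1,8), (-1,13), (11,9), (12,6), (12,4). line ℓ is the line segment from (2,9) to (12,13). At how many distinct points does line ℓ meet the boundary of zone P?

The segment meets the boundary at (6.091,10.636).

1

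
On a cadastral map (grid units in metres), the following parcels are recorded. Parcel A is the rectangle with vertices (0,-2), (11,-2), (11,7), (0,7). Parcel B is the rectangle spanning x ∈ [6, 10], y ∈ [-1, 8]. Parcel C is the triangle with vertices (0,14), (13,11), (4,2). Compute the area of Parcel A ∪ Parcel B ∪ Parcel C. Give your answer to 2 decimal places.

154.83

By inclusion–exclusion:
Individual areas: |Parcel A| = 99, |Parcel B| = 36, |Parcel C| = 72.
|Parcel A∩Parcel B|: x∈[6,10], y∈[-1,7] → 4·8 = 32.
|Parcel A∩Parcel C| = 16.6667.
|Parcel B∩Parcel C| = 8.
|Parcel A∩Parcel B∩Parcel C| = 4.5.
|Parcel A ∪ Parcel B ∪ Parcel C| = 207 − 56.6667 + 4.5 = 154.83.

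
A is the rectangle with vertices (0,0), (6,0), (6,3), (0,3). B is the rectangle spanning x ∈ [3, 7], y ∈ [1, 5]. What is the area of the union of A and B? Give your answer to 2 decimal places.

By inclusion–exclusion:
Individual areas: |A| = 18, |B| = 16.
|A∩B|: x∈[3,6], y∈[1,3] → 3·2 = 6.
|A ∪ B| = 34 − 6 = 28.00.

28.00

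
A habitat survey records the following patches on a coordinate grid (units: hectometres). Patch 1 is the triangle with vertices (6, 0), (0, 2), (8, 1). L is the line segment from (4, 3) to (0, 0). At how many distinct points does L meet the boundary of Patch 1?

The segment meets the boundary at (1.846,1.385), (2.286,1.714).

2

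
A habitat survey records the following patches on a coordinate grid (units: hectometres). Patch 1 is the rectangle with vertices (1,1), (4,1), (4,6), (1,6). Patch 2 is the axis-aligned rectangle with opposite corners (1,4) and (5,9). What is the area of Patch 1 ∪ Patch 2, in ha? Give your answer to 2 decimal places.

29.00

By inclusion–exclusion:
Individual areas: |Patch 1| = 15, |Patch 2| = 20.
|Patch 1∩Patch 2|: x∈[1,4], y∈[4,6] → 3·2 = 6.
|Patch 1 ∪ Patch 2| = 35 − 6 = 29.00.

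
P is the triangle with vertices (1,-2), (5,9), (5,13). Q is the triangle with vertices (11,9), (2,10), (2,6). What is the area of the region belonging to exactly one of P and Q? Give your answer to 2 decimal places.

20.00

|P| = 8, |Q| = 18, |P∩Q| = 3.0019.
|P △ Q| = |P| + |Q| − 2·|P∩Q| = 8 + 18 − 6.0037 = 20.00.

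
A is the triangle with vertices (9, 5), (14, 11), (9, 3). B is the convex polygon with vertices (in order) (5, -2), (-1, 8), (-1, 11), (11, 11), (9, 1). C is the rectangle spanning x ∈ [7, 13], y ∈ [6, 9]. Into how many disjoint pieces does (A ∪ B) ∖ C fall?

(A ∪ B) ∖ C splits into 2 disjoint pieces (area 0.4167, area 95.0007).

2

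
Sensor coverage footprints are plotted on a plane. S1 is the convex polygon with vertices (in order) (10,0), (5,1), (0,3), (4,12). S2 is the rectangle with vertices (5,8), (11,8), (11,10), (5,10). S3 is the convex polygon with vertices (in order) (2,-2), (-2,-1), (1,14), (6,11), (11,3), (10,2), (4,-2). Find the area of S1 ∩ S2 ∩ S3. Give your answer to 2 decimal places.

The intersection is the polygon with vertices (5,8), (5,10), (6,8).
By the shoelace formula its area is 1.00.

1.00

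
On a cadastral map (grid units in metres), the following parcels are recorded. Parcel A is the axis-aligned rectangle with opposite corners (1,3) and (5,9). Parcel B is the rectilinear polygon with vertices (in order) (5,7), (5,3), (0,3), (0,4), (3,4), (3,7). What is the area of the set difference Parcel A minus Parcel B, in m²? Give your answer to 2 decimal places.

|Parcel A| = 24, |Parcel A∩Parcel B| = 10.
|Parcel A ∖ Parcel B| = |Parcel A| − |Parcel A∩Parcel B| = 24 − 10 = 14.00.

14.00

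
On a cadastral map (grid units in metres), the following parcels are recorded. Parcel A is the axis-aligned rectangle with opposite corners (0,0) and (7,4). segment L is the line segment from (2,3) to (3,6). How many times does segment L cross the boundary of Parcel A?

The segment meets the boundary at (2.333,4).

1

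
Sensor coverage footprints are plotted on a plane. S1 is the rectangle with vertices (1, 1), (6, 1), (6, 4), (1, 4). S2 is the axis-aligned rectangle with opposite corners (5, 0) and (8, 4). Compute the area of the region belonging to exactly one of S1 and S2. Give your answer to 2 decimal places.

21.00

|S1∩S2|: x∈[5,6], y∈[1,4] → 1·3 = 3.
|S1 △ S2| = |S1| + |S2| − 2·|S1∩S2| = 15 + 12 − 6 = 21.00.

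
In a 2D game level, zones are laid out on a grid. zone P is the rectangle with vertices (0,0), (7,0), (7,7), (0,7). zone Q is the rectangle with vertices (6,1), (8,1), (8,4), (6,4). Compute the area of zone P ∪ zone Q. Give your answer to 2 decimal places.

By inclusion–exclusion:
Individual areas: |zone P| = 49, |zone Q| = 6.
|zone P∩zone Q|: x∈[6,7], y∈[1,4] → 1·3 = 3.
|zone P ∪ zone Q| = 55 − 3 = 52.00.

52.00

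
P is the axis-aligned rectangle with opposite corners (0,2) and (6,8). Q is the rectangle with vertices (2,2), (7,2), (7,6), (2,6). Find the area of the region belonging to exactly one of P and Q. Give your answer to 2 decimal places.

|P∩Q|: x∈[2,6], y∈[2,6] → 4·4 = 16.
|P △ Q| = |P| + |Q| − 2·|P∩Q| = 36 + 20 − 32 = 24.00.

24.00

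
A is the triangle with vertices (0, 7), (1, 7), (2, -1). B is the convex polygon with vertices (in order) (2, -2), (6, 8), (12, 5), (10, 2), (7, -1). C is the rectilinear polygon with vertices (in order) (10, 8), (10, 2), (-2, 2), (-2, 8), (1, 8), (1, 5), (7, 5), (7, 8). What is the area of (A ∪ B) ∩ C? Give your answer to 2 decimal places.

25.84

|A ∪ B| = 54.
|(A ∪ B) ∩ C| = 25.84.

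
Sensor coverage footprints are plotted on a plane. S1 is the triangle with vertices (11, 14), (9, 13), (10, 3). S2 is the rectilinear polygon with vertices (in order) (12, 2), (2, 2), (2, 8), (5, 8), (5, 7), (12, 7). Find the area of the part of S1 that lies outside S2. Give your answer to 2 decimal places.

|S1| = 10.5, |S1∩S2| = 1.5273.
|S1 ∖ S2| = |S1| − |S1∩S2| = 10.5 − 1.5273 = 8.97.

8.97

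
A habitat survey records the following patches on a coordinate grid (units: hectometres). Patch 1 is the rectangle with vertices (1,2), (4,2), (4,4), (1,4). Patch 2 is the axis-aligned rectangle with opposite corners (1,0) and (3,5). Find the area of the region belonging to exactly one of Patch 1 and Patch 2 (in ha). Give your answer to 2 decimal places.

|Patch 1∩Patch 2|: x∈[1,3], y∈[2,4] → 2·2 = 4.
|Patch 1 △ Patch 2| = |Patch 1| + |Patch 2| − 2·|Patch 1∩Patch 2| = 6 + 10 − 8 = 8.00.

8.00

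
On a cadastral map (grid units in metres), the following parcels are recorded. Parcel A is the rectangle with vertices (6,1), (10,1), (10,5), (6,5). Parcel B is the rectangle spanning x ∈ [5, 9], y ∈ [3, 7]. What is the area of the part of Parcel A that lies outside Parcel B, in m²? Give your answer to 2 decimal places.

10.00

|Parcel A∩Parcel B|: x∈[6,9], y∈[3,5] → 3·2 = 6.
|Parcel A| = 16.
|Parcel A ∖ Parcel B| = |Parcel A| − |Parcel A∩Parcel B| = 16 − 6 = 10.00.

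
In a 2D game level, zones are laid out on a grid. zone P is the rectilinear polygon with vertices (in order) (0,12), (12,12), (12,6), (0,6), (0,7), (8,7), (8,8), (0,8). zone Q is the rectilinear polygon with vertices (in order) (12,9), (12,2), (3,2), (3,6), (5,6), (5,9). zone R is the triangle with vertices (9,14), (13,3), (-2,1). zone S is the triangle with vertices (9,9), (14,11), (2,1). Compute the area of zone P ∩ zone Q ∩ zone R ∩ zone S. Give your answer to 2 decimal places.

5.82

The intersection is the polygon with vertices (8,7), (8,7.857), (9,9), (10.818,9), (11,8.5), (8,6), (6.375,6), (7.25,7).
By the shoelace formula its area is 5.82.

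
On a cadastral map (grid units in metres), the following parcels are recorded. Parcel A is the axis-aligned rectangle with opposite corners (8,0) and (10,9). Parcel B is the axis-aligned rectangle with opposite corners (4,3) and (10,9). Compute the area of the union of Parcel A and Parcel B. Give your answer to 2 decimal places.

By inclusion–exclusion:
Individual areas: |Parcel A| = 18, |Parcel B| = 36.
|Parcel A∩Parcel B|: x∈[8,10], y∈[3,9] → 2·6 = 12.
|Parcel A ∪ Parcel B| = 54 − 12 = 42.00.

42.00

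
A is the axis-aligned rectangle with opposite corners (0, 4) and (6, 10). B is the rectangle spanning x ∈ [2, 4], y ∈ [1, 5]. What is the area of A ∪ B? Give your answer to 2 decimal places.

By inclusion–exclusion:
Individual areas: |A| = 36, |B| = 8.
|A∩B|: x∈[2,4], y∈[4,5] → 2·1 = 2.
|A ∪ B| = 44 − 2 = 42.00.

42.00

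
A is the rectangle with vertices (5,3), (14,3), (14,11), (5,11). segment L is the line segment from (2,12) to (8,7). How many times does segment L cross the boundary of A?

1

The segment meets the boundary at (5,9.5).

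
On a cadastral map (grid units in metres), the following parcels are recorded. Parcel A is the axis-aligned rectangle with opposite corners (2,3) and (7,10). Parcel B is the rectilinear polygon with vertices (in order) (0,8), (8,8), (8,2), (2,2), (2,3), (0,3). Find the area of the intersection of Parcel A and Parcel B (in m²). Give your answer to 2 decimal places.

25.00

The intersection is the polygon with vertices (7,3), (2,3), (2,8), (7,8).
By the shoelace formula its area is 25.00.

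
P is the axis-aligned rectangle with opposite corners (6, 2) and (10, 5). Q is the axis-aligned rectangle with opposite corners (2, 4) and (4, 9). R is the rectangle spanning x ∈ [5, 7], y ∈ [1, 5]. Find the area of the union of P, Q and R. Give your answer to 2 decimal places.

By inclusion–exclusion:
Individual areas: |P| = 12, |Q| = 10, |R| = 8.
|P∩Q| = 0 (no overlap).
|P∩R|: x∈[6,7], y∈[2,5] → 1·3 = 3.
|Q∩R| = 0 (no overlap).
|P∩Q∩R| = 0.
|P ∪ Q ∪ R| = 30 − 3 + 0 = 27.00.

27.00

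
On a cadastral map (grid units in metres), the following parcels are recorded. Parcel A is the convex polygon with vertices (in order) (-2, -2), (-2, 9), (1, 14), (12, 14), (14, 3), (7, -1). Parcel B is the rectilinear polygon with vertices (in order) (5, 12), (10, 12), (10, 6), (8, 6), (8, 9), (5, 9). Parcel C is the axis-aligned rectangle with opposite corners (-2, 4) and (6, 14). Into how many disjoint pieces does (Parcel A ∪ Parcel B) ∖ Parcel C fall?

(Parcel A ∪ Parcel B) ∖ Parcel C is a single connected region.

1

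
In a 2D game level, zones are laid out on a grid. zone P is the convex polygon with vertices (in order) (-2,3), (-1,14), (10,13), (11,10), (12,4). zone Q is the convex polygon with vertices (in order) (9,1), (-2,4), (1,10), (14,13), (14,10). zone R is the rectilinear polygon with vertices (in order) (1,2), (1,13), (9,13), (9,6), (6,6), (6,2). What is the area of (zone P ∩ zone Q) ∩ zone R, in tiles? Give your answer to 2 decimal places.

52.42

The region (zone P ∩ zone Q) ∩ zone R is the polygon with vertices (9,11.846), (9,6), (6,6), (6,3.571), (1,3.214), (1,10).
By the shoelace formula its area is 52.42.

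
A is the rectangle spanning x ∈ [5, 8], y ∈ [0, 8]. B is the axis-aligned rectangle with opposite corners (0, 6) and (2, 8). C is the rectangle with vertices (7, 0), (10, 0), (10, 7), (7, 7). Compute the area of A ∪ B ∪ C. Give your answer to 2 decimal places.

42.00

By inclusion–exclusion:
Individual areas: |A| = 24, |B| = 4, |C| = 21.
|A∩B| = 0 (no overlap).
|A∩C|: x∈[7,8], y∈[0,7] → 1·7 = 7.
|B∩C| = 0 (no overlap).
|A∩B∩C| = 0.
|A ∪ B ∪ C| = 49 − 7 + 0 = 42.00.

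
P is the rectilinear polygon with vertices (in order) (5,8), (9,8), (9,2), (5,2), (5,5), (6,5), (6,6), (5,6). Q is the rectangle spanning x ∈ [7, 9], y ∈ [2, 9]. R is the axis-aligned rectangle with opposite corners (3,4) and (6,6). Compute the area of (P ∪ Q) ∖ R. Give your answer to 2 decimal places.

|P ∪ Q| = 25.
|(P ∪ Q) ∩ R| = 1.
|(P ∪ Q) ∖ R| = 25 − 1 = 24.00.

24.00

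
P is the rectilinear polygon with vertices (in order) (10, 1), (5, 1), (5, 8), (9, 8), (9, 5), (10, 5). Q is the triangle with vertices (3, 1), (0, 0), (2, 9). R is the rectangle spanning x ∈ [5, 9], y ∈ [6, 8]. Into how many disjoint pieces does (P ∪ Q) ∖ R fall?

2

(P ∪ Q) ∖ R splits into 2 disjoint pieces (area 24, area 12.5).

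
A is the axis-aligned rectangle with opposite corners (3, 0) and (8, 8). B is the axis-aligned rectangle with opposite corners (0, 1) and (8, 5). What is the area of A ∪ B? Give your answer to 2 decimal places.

52.00

By inclusion–exclusion:
Individual areas: |A| = 40, |B| = 32.
|A∩B|: x∈[3,8], y∈[1,5] → 5·4 = 20.
|A ∪ B| = 72 − 20 = 52.00.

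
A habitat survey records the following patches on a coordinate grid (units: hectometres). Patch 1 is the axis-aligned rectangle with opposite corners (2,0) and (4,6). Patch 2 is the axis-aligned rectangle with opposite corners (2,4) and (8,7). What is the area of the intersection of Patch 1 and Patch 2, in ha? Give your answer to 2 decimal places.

|Patch 1∩Patch 2|: x∈[2,4], y∈[4,6] → 2·2 = 4.

4.00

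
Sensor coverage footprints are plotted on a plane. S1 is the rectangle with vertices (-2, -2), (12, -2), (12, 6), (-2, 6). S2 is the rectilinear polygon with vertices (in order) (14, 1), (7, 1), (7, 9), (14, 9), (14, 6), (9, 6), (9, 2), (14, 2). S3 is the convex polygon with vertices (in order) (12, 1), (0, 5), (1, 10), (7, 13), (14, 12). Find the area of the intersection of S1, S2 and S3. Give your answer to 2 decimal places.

8.83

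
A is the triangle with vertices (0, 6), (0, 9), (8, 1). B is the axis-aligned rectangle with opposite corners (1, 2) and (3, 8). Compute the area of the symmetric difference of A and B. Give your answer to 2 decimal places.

15.00

|A| = 12, |B| = 12, |A∩B| = 4.5.
|A △ B| = |A| + |B| − 2·|A∩B| = 12 + 12 − 9 = 15.00.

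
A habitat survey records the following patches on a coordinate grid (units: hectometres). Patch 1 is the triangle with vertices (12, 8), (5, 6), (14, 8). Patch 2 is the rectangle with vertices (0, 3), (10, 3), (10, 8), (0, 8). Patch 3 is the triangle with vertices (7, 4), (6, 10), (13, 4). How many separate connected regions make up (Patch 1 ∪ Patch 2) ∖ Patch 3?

(Patch 1 ∪ Patch 2) ∖ Patch 3 splits into 2 disjoint pieces (area 2.3968, area 36.6667).

2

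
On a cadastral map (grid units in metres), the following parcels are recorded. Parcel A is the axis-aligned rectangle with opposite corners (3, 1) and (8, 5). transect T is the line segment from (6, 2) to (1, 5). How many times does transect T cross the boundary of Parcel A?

1

The segment meets the boundary at (3,3.8).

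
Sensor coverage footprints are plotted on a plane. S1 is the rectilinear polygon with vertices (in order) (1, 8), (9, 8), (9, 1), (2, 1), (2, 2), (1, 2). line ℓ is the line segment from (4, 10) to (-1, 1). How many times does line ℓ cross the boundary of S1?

The segment meets the boundary at (1,4.6), (2.889,8).

2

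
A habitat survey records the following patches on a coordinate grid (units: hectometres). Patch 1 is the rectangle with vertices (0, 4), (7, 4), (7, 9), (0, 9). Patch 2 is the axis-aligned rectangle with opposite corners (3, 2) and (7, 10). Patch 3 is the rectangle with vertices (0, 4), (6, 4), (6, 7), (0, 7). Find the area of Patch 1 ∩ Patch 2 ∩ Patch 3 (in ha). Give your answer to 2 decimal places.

The intersection is the polygon with vertices (3,4), (3,7), (6,7), (6,4).
By the shoelace formula its area is 9.00.

9.00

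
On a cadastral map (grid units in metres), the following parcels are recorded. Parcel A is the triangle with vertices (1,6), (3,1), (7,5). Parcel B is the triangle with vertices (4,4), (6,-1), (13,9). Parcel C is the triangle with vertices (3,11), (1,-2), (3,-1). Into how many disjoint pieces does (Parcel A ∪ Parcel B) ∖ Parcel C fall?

(Parcel A ∪ Parcel B) ∖ Parcel C splits into 2 disjoint pieces (area 1.2444, area 33.7125).

2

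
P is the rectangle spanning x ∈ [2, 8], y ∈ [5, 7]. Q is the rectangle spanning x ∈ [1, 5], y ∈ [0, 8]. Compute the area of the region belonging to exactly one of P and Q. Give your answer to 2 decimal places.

32.00

|P∩Q|: x∈[2,5], y∈[5,7] → 3·2 = 6.
|P △ Q| = |P| + |Q| − 2·|P∩Q| = 12 + 32 − 12 = 32.00.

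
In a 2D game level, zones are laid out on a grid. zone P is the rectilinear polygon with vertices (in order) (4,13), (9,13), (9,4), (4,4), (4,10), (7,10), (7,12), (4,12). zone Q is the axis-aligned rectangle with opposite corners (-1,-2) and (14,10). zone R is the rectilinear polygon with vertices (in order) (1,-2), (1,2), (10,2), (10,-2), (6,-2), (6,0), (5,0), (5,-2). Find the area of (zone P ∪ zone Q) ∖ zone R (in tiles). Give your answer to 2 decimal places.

|zone P ∪ zone Q| = 189.
|(zone P ∪ zone Q) ∩ zone R| = 34.
|(zone P ∪ zone Q) ∖ zone R| = 189 − 34 = 155.00.

155.00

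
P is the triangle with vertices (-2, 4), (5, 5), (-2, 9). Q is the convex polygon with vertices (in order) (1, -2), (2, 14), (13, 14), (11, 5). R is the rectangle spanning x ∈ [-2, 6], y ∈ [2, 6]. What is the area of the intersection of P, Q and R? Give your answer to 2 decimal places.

3.57

The intersection is the polygon with vertices (1.405,4.487), (1.5,6), (3.25,6), (5,5).
By the shoelace formula its area is 3.57.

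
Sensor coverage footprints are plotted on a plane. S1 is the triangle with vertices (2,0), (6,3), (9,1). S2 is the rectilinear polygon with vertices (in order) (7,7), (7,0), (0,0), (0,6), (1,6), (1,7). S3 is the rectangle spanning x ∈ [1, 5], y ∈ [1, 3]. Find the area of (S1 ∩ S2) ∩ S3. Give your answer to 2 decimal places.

The region (S1 ∩ S2) ∩ S3 is the polygon with vertices (5,2.25), (5,1), (3.333,1).
By the shoelace formula its area is 1.04.

1.04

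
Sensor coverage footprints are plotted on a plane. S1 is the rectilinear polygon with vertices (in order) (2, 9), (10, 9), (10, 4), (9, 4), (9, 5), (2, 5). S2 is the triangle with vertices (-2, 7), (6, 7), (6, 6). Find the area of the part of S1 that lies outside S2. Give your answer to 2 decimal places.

|S1| = 33, |S1∩S2| = 3.
|S1 ∖ S2| = |S1| − |S1∩S2| = 33 − 3 = 30.00.

30.00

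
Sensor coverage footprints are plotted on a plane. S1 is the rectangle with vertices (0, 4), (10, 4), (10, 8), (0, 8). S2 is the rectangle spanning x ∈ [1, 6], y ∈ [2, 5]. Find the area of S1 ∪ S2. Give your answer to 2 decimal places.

50.00

By inclusion–exclusion:
Individual areas: |S1| = 40, |S2| = 15.
|S1∩S2|: x∈[1,6], y∈[4,5] → 5·1 = 5.
|S1 ∪ S2| = 55 − 5 = 50.00.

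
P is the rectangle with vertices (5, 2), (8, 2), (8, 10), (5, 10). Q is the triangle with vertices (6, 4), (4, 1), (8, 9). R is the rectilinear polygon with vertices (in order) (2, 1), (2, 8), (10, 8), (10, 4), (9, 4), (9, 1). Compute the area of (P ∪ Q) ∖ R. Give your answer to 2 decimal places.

6.00

|P ∪ Q| = 24.25.
|(P ∪ Q) ∩ R| = 18.25.
|(P ∪ Q) ∖ R| = 24.25 − 18.25 = 6.00.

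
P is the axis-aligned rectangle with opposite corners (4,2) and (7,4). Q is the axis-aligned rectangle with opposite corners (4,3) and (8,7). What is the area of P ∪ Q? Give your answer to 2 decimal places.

19.00

By inclusion–exclusion:
Individual areas: |P| = 6, |Q| = 16.
|P∩Q|: x∈[4,7], y∈[3,4] → 3·1 = 3.
|P ∪ Q| = 22 − 3 = 19.00.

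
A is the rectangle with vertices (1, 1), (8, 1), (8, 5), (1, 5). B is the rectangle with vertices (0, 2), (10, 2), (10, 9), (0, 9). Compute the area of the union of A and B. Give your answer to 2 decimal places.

By inclusion–exclusion:
Individual areas: |A| = 28, |B| = 70.
|A∩B|: x∈[1,8], y∈[2,5] → 7·3 = 21.
|A ∪ B| = 98 − 21 = 77.00.

77.00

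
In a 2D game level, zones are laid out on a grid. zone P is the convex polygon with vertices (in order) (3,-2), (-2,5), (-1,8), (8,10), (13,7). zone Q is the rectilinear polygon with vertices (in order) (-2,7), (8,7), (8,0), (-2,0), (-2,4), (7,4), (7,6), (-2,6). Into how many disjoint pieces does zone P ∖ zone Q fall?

zone P ∖ zone Q splits into 3 disjoint pieces (area 3.6508, area 17.4762, area 36.9167).

3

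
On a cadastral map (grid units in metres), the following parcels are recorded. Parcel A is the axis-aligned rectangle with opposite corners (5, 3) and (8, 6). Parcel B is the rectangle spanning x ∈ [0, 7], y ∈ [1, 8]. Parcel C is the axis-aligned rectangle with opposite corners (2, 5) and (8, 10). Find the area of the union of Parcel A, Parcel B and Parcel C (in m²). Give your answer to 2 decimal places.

66.00

By inclusion–exclusion:
Individual areas: |Parcel A| = 9, |Parcel B| = 49, |Parcel C| = 30.
|Parcel A∩Parcel B|: x∈[5,7], y∈[3,6] → 2·3 = 6.
|Parcel A∩Parcel C|: x∈[5,8], y∈[5,6] → 3·1 = 3.
|Parcel B∩Parcel C|: x∈[2,7], y∈[5,8] → 5·3 = 15.
|Parcel A∩Parcel B∩Parcel C| = 2.
|Parcel A ∪ Parcel B ∪ Parcel C| = 88 − 24 + 2 = 66.00.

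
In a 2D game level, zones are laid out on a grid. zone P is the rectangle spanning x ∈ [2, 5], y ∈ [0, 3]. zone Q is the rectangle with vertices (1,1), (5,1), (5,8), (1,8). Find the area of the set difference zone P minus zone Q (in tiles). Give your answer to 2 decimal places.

|zone P∩zone Q|: x∈[2,5], y∈[1,3] → 3·2 = 6.
|zone P| = 9.
|zone P ∖ zone Q| = |zone P| − |zone P∩zone Q| = 9 − 6 = 3.00.

3.00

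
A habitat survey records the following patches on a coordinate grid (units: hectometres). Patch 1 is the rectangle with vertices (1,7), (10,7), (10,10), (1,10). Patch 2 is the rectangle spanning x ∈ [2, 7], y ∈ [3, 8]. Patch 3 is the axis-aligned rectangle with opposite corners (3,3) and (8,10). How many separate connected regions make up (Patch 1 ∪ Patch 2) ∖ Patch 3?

(Patch 1 ∪ Patch 2) ∖ Patch 3 splits into 2 disjoint pieces (area 10, area 6).

2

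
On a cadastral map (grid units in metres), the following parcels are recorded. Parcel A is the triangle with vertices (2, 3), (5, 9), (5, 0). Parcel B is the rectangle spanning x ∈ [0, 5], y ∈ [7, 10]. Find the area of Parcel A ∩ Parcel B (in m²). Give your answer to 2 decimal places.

The intersection is the polygon with vertices (5,9), (5,7), (4,7).
By the shoelace formula its area is 1.00.

1.00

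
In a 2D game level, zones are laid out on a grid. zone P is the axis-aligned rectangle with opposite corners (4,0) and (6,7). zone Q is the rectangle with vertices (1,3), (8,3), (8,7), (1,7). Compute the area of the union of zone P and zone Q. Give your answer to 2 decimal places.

By inclusion–exclusion:
Individual areas: |zone P| = 14, |zone Q| = 28.
|zone P∩zone Q|: x∈[4,6], y∈[3,7] → 2·4 = 8.
|zone P ∪ zone Q| = 42 − 8 = 34.00.

34.00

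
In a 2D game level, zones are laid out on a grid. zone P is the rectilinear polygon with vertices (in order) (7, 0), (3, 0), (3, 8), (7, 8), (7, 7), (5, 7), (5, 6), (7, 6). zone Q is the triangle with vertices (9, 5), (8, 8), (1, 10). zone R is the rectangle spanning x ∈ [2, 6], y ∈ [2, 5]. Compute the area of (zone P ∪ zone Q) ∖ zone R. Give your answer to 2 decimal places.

|zone P ∪ zone Q| = 37.5.
|(zone P ∪ zone Q) ∩ zone R| = 9.
|(zone P ∪ zone Q) ∖ zone R| = 37.5 − 9 = 28.50.

28.50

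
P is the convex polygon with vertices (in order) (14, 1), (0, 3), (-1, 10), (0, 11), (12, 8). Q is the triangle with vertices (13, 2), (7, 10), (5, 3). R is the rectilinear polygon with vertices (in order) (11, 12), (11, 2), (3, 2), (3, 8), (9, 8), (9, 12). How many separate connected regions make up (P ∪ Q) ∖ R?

(P ∪ Q) ∖ R splits into 2 disjoint pieces (area 36.8525, area 14.625).

2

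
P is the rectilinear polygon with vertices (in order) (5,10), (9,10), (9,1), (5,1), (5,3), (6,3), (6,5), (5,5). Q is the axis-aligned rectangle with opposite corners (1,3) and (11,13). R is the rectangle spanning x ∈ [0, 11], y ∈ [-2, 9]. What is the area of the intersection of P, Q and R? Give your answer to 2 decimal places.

22.00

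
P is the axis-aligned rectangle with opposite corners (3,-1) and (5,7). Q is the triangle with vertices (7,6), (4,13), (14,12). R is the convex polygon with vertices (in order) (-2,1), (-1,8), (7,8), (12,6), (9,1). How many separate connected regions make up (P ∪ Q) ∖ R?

2

(P ∪ Q) ∖ R splits into 2 disjoint pieces (area 4, area 31.0519).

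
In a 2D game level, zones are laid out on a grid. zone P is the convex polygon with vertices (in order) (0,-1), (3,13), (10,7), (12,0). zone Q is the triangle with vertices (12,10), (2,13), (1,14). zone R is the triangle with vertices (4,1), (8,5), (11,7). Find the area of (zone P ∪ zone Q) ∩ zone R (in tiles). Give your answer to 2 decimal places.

1.94

The region (zone P ∪ zone Q) ∩ zone R is the polygon with vertices (10.197,6.311), (4,1), (8,5), (10.16,6.44).
By the shoelace formula its area is 1.94.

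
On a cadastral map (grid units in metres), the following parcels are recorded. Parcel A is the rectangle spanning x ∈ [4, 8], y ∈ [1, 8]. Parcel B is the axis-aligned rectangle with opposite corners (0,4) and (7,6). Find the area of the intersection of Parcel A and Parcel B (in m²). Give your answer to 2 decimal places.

6.00

|Parcel A∩Parcel B|: x∈[4,7], y∈[4,6] → 3·2 = 6.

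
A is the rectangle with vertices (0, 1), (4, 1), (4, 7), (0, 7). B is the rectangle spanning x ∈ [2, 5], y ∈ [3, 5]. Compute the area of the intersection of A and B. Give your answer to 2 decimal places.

|A∩B|: x∈[2,4], y∈[3,5] → 2·2 = 4.

4.00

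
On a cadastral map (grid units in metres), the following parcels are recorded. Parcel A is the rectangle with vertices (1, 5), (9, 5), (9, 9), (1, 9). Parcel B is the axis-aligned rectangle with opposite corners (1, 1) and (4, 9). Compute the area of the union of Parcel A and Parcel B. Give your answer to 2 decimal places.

By inclusion–exclusion:
Individual areas: |Parcel A| = 32, |Parcel B| = 24.
|Parcel A∩Parcel B|: x∈[1,4], y∈[5,9] → 3·4 = 12.
|Parcel A ∪ Parcel B| = 56 − 12 = 44.00.

44.00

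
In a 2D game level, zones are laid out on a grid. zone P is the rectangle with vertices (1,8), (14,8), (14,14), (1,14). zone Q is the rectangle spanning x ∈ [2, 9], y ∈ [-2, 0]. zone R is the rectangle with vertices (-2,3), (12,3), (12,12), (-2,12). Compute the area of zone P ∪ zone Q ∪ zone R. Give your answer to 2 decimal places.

174.00

By inclusion–exclusion:
Individual areas: |zone P| = 78, |zone Q| = 14, |zone R| = 126.
|zone P∩zone Q| = 0 (no overlap).
|zone P∩zone R|: x∈[1,12], y∈[8,12] → 11·4 = 44.
|zone Q∩zone R| = 0 (no overlap).
|zone P∩zone Q∩zone R| = 0.
|zone P ∪ zone Q ∪ zone R| = 218 − 44 + 0 = 174.00.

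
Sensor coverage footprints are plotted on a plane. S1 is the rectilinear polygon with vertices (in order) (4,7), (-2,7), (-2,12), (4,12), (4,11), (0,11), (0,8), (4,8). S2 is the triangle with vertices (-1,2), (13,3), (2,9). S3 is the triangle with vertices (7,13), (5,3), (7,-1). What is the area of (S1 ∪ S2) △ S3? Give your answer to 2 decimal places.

|S1 ∪ S2| = 62.8647.
|(S1 ∪ S2) ∩ S3| = 6.8407.
|(S1 ∪ S2) △ S3| = 62.8647 + 14 − 13.6814 = 63.18.

63.18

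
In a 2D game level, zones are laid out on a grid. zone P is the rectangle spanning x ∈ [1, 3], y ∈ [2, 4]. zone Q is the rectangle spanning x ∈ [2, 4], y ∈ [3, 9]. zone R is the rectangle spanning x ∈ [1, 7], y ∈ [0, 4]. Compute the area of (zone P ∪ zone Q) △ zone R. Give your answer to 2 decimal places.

|zone P ∪ zone Q| = 15.
|(zone P ∪ zone Q) ∩ zone R| = 5.
|(zone P ∪ zone Q) △ zone R| = 15 + 24 − 10 = 29.00.

29.00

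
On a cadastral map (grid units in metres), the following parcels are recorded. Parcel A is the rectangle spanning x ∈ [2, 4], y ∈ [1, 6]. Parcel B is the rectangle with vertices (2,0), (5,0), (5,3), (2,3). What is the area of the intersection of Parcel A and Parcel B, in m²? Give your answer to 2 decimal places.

4.00

|Parcel A∩Parcel B|: x∈[2,4], y∈[1,3] → 2·2 = 4.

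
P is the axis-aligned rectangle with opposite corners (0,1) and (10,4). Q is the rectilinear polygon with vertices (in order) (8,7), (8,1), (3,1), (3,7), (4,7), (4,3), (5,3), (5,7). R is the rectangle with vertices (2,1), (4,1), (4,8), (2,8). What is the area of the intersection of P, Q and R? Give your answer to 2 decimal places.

3.00

The intersection is the polygon with vertices (3,1), (3,4), (4,4), (4,3), (4,1).
By the shoelace formula its area is 3.00.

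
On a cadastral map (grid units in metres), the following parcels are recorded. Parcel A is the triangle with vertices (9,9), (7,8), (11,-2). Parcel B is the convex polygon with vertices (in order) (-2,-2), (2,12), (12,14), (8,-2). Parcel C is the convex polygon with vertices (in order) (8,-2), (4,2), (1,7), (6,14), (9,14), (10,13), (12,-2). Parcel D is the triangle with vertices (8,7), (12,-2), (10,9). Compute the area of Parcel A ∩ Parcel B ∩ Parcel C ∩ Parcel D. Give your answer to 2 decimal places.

3.52

The intersection is the polygon with vertices (9.737,4.947), (9.44,3.76), (8,7), (9.154,8.154).
By the shoelace formula its area is 3.52.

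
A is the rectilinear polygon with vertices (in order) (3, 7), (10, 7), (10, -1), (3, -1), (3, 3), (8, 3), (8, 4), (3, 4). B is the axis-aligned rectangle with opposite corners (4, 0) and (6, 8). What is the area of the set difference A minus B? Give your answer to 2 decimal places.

39.00

|A| = 51, |A∩B| = 12.
|A ∖ B| = |A| − |A∩B| = 51 − 12 = 39.00.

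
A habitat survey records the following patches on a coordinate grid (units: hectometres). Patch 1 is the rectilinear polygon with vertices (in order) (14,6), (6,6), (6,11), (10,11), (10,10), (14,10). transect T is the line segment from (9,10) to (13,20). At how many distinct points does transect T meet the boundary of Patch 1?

The segment meets the boundary at (9.4,11).

1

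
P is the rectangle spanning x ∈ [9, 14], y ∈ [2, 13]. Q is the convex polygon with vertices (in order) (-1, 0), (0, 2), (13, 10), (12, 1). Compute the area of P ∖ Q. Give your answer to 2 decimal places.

31.48

|P| = 55, |P∩Q| = 23.5214.
|P ∖ Q| = |P| − |P∩Q| = 55 − 23.5214 = 31.48.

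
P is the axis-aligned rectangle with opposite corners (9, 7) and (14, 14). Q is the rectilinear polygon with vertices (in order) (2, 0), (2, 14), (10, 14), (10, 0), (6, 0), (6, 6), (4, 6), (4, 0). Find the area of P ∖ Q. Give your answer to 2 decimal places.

|P| = 35, |P∩Q| = 7.
|P ∖ Q| = |P| − |P∩Q| = 35 − 7 = 28.00.

28.00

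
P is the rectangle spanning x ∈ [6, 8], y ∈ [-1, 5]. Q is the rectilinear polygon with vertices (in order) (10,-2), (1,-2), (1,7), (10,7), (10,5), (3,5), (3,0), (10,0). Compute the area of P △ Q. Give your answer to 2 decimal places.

|P| = 12, |Q| = 46, |P∩Q| = 2.
|P △ Q| = |P| + |Q| − 2·|P∩Q| = 12 + 46 − 4 = 54.00.

54.00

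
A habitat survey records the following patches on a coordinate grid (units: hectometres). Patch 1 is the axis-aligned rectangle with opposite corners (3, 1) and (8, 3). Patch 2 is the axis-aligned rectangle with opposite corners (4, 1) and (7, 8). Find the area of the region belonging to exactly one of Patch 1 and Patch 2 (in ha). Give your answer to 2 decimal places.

|Patch 1∩Patch 2|: x∈[4,7], y∈[1,3] → 3·2 = 6.
|Patch 1 △ Patch 2| = |Patch 1| + |Patch 2| − 2·|Patch 1∩Patch 2| = 10 + 21 − 12 = 19.00.

19.00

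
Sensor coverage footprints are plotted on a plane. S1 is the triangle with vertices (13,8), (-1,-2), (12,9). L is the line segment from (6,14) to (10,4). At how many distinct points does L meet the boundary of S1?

The segment meets the boundary at (9.422,5.444), (9.011,6.471).

2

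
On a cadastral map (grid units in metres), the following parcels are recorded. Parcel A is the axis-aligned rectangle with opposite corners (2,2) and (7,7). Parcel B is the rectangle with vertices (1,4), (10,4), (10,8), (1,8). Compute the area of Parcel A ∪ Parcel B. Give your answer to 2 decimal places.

46.00

By inclusion–exclusion:
Individual areas: |Parcel A| = 25, |Parcel B| = 36.
|Parcel A∩Parcel B|: x∈[2,7], y∈[4,7] → 5·3 = 15.
|Parcel A ∪ Parcel B| = 61 − 15 = 46.00.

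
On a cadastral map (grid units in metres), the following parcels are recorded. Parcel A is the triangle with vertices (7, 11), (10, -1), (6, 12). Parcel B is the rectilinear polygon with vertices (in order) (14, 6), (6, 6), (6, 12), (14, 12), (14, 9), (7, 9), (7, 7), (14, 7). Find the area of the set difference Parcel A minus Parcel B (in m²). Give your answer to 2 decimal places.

|Parcel A| = 4.5, |Parcel A∩Parcel B| = 2.0577.
|Parcel A ∖ Parcel B| = |Parcel A| − |Parcel A∩Parcel B| = 4.5 − 2.0577 = 2.44.

2.44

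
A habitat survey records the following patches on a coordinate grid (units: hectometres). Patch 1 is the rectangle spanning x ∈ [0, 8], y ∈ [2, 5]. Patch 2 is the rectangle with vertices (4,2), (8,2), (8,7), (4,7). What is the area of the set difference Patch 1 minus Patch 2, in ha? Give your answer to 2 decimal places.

12.00

|Patch 1∩Patch 2|: x∈[4,8], y∈[2,5] → 4·3 = 12.
|Patch 1| = 24.
|Patch 1 ∖ Patch 2| = |Patch 1| − |Patch 1∩Patch 2| = 24 − 12 = 12.00.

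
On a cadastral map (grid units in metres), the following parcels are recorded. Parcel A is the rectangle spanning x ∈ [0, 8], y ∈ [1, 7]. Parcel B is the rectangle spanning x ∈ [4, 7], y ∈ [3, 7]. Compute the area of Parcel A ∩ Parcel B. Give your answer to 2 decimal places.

12.00

|Parcel A∩Parcel B|: x∈[4,7], y∈[3,7] → 3·4 = 12.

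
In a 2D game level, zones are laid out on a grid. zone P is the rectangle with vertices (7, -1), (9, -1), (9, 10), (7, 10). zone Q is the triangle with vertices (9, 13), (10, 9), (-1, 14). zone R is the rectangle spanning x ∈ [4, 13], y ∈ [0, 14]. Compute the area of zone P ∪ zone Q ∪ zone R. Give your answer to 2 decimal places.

132.43

By inclusion–exclusion:
Individual areas: |zone P| = 22, |zone Q| = 19.5, |zone R| = 126.
|zone P∩zone Q| = 0.3273.
|zone P∩zone R|: x∈[7,9], y∈[0,10] → 2·10 = 20.
|zone Q∩zone R| = 15.0682.
|zone P∩zone Q∩zone R| = 0.3273.
|zone P ∪ zone Q ∪ zone R| = 167.5 − 35.3955 + 0.3273 = 132.43.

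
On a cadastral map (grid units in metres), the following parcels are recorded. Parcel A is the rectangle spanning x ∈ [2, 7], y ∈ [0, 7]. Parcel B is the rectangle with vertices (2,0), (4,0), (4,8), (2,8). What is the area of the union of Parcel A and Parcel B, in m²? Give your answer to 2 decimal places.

37.00

By inclusion–exclusion:
Individual areas: |Parcel A| = 35, |Parcel B| = 16.
|Parcel A∩Parcel B|: x∈[2,4], y∈[0,7] → 2·7 = 14.
|Parcel A ∪ Parcel B| = 51 − 14 = 37.00.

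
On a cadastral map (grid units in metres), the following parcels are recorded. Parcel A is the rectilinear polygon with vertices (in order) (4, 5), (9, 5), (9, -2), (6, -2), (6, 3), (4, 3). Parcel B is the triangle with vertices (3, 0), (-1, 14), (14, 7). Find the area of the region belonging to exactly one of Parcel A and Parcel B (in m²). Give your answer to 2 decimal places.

|Parcel A| = 25, |Parcel B| = 91, |Parcel A∩Parcel B| = 10.4091.
|Parcel A △ Parcel B| = |Parcel A| + |Parcel B| − 2·|Parcel A∩Parcel B| = 25 + 91 − 20.8182 = 95.18.

95.18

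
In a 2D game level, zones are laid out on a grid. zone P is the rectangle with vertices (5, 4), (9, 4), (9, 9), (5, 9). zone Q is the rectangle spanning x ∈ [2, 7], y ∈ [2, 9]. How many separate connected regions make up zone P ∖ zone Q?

1

zone P ∖ zone Q is a single connected region.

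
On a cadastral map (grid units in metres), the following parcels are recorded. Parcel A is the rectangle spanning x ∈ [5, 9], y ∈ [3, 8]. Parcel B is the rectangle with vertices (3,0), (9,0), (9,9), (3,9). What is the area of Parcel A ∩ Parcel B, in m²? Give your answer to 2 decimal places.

20.00

|Parcel A∩Parcel B|: x∈[5,9], y∈[3,8] → 4·5 = 20.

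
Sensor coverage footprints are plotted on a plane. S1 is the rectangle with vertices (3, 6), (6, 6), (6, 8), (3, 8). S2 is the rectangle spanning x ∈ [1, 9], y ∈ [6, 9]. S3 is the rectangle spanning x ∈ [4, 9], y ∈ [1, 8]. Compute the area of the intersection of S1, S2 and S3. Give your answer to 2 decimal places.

4.00

The intersection is the polygon with vertices (6,8), (6,6), (4,6), (4,8).
By the shoelace formula its area is 4.00.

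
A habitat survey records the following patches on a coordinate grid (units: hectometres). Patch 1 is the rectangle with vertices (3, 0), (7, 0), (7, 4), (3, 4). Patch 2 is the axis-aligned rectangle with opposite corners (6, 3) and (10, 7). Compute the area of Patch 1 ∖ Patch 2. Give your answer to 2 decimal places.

|Patch 1∩Patch 2|: x∈[6,7], y∈[3,4] → 1·1 = 1.
|Patch 1| = 16.
|Patch 1 ∖ Patch 2| = |Patch 1| − |Patch 1∩Patch 2| = 16 − 1 = 15.00.

15.00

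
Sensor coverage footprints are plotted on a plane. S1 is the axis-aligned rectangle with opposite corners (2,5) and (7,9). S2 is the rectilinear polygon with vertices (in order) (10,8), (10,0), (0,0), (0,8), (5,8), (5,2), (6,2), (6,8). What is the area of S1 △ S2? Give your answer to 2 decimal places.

|S1| = 20, |S2| = 74, |S1∩S2| = 12.
|S1 △ S2| = |S1| + |S2| − 2·|S1∩S2| = 20 + 74 − 24 = 70.00.

70.00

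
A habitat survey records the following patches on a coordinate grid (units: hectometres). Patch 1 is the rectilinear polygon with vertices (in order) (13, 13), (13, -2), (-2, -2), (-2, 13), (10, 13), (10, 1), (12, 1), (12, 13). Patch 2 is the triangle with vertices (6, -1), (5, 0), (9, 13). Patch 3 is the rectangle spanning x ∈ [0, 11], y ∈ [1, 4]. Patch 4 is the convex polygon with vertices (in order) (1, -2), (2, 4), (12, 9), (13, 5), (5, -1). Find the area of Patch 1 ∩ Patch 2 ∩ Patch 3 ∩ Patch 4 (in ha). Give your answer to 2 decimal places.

The intersection is the polygon with vertices (7.071,4), (6.429,1), (5.308,1), (6.231,4).
By the shoelace formula its area is 2.94.

2.94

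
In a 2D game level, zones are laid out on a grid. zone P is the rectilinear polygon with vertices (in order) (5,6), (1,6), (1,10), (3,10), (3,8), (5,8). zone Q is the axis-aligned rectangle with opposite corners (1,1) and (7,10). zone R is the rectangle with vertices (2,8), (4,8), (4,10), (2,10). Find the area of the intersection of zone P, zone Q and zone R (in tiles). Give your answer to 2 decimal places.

2.00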